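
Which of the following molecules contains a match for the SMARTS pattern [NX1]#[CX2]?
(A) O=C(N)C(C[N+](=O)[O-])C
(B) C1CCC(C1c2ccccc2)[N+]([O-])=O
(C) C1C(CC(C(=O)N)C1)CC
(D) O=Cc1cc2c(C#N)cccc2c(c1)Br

D

[NX1]#[CX2] describes a nitrogen triple-bonded to a two-connected carbon (a nitrile).
(A) has a primary amide (-C(=O)NH2) but the nitrogen is NX3, not NX1.
(B) has a nitro group (-[N+](=O)[O-]) but there is no C#N triple bond.
(C) has a primary amide (-C(=O)NH2) but the nitrogen is NX3, not NX1.
(D) contains a nitrile (-C#N), which satisfies every atom and bond constraint.
So the answer is (D).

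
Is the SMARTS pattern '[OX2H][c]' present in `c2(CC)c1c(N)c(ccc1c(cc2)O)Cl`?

The pattern [OX2H][c] describes a hydroxyl oxygen attached to an aromatic carbon — a phenol.
The molecule carries a hydroxyl group (-OH), whose atoms satisfy every constraint of the query, so the pattern matches.

Yes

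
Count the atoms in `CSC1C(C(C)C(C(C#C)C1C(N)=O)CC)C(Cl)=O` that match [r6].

The query [r6] means: r6 matches atoms in a six-membered ring.
Check the 19 heavy atoms by environment: 6× C (in 6-ring) → match; 8× C (acyclic) → no; 1× S (acyclic) → no; 2× O (acyclic) → no; 1× N (acyclic) → no; 1× Cl (acyclic) → no.
That gives 6 matching atoms.

6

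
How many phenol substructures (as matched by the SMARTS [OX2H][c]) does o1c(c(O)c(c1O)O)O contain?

[OX2H][c] is the SMARTS for a phenol: a hydroxyl oxygen attached to an aromatic carbon.
The molecule carries 4 separate instances of a hydroxyl group (-OH) meeting every constraint; each maps to a distinct set of atoms, giving 4 matches.

4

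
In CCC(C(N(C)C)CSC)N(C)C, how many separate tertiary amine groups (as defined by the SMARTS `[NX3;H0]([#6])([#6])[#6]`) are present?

2

[NX3;H0]([#6])([#6])[#6] is the SMARTS for a tertiary amine: a trivalent nitrogen with no H, bonded to three carbons.
The molecule carries 2 separate instances of a dimethylamino group (-N(CH3)2) meeting every constraint; each maps to a distinct set of atoms, giving 2 matches.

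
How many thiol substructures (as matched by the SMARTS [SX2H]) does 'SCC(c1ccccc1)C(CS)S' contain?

3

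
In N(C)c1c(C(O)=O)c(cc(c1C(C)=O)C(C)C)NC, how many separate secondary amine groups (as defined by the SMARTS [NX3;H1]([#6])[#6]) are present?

[NX3;H1]([#6])[#6] is the SMARTS for a secondary amine: a trivalent nitrogen with one H, bonded to two carbons.
The molecule carries 2 separate instances of an N-methylamino group (-NHCH3) meeting every constraint; each maps to a distinct set of atoms, giving 2 matches.

2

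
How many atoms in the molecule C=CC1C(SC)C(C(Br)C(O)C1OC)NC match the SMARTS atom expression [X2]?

3

The query [X2] means: any atom with exactly two total connections (bonds + H).
Check the 16 heavy atoms by environment: 9× C (X4) → no; 2× O (X2) → match; 1× S (X2) → match; 1× N (X3) → no; 2× C (X3) → no; 1× Br (X1) → no.
Summing the matching environments: 2 + 1 = 3 matching atoms.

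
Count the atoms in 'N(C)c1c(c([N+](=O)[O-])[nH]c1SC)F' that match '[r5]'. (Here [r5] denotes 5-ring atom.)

5

The query [r5] means: r5 matches atoms in a five-membered ring.
Check the 13 heavy atoms by environment: 1× n (aromatic, in 5-ring) → match; 4× c (aromatic, in 5-ring) → match; 1× N (charge +1, acyclic) → no; 1× O (charge -1, acyclic) → no; 1× O (acyclic) → no; 1× F (acyclic) → no; 1× S (acyclic) → no; 2× C (acyclic) → no; 1× N (acyclic) → no.
Summing the matching environments: 1 + 4 = 5 matching atoms.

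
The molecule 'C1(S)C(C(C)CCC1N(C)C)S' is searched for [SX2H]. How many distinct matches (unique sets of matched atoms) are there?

[SX2H] is the SMARTS for a thiol: an aliphatic sulfur with two connections, one being H.
The molecule carries 2 separate instances of a thiol (-SH) meeting every constraint; each maps to a distinct set of atoms, giving 2 matches.

2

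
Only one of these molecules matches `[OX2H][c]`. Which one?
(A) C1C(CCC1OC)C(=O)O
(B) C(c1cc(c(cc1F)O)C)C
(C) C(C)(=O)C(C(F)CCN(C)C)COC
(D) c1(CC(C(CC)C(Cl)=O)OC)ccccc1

B

[OX2H][c] describes a hydroxyl oxygen attached to an aromatic carbon (a phenol).
(A) has a methoxy ether (-OCH3) but the oxygen has H0, not H1.
(B) contains a hydroxyl group (-OH), which satisfies every atom and bond constraint.
(C) has a methoxy ether (-OCH3) but the oxygen has H0, not H1.
(D) has a methoxy ether (-OCH3) but the oxygen has H0, not H1.
So the answer is (B).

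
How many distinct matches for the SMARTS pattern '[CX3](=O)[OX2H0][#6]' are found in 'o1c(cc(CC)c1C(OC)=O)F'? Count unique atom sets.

[CX3](=O)[OX2H0][#6] is the SMARTS for an ester: a carbonyl carbon bonded to an oxygen that is itself bonded to carbon (no H on that O).
Exactly one fragment in the molecule meets all constraints, giving 1 match.

1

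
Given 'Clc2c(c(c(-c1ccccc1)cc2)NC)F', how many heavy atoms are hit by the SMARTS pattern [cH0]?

5

Check the 16 heavy atoms by environment: 5× c (aromatic, H0) → match; 7× c (aromatic, H1) → no; 1× N (H1) → no; 1× C (H3) → no; 1× Cl (H0) → no; 1× F (H0) → no.
That gives 5 matching atoms.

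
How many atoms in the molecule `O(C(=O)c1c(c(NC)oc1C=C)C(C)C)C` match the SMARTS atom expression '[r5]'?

Check the 16 heavy atoms by environment: 1× o (aromatic, in 5-ring) → match; 4× c (aromatic, in 5-ring) → match; 1× N (acyclic) → no; 8× C (acyclic) → no; 2× O (acyclic) → no.
Summing the matching environments: 1 + 4 = 5 matching atoms.

5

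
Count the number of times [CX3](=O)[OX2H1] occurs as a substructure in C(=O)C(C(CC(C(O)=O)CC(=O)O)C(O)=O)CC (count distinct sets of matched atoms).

[CX3](=O)[OX2H1] is the SMARTS for a carboxylic acid: an sp2 carbon double-bonded to O and single-bonded to an -OH oxygen.
The molecule carries 3 separate instances of a carboxylic acid group (-C(=O)OH) meeting every constraint; each maps to a distinct set of atoms, giving 3 matches.

3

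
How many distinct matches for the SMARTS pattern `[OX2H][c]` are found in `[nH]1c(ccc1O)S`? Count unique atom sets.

1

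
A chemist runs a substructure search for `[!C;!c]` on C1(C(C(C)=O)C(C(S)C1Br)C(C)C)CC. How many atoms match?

3

The query [!C;!c] means: neither aliphatic nor aromatic carbon — same as [!#6].
Check the 15 heavy atoms by environment: 12× C → no; 1× S → match; 1× Br → match; 1× O → match.
Summing the matching environments: 1 + 1 + 1 = 3 matching atoms.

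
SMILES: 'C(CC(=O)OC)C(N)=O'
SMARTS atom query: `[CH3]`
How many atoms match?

1

The query [CH3] means: aliphatic carbon with exactly three hydrogens.
Check the 9 heavy atoms by environment: 2× C (H2) → no; 2× C (H0) → no; 3× O (H0) → no; 1× C (H3) → match; 1× N (H2) → no.
That gives 1 matching atom.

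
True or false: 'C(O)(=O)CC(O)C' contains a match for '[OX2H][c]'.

False

The pattern [OX2H][c] describes a hydroxyl oxygen attached to an aromatic carbon — a phenol.
The closest candidate here is a hydroxyl group (-OH), but the -OH is on an aliphatic carbon, not an aromatic c. No other fragment satisfies the full query, so there is no match.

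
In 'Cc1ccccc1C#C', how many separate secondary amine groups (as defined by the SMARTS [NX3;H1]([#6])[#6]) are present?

[NX3;H1]([#6])[#6] is the SMARTS for a secondary amine: a trivalent nitrogen with one H, bonded to two carbons.
No fragment in the molecule satisfies every constraint, giving 0 matches.

0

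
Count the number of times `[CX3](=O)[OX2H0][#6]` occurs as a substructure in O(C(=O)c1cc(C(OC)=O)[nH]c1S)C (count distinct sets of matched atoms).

[CX3](=O)[OX2H0][#6] is the SMARTS for an ester: a carbonyl carbon bonded to an oxygen that is itself bonded to carbon (no H on that O).
The molecule carries 2 separate instances of a methyl-ester group (-C(=O)OCH3) meeting every constraint; each maps to a distinct set of atoms, giving 2 matches.

2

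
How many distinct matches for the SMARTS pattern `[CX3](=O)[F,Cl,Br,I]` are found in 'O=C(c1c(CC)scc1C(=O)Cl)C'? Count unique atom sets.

[CX3](=O)[F,Cl,Br,I] is the SMARTS for an acyl halide: a carbonyl carbon bonded to a halogen.
Exactly one fragment in the molecule meets all constraints, giving 1 match.

1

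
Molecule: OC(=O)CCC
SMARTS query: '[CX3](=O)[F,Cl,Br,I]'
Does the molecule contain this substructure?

The pattern [CX3](=O)[F,Cl,Br,I] describes a carbonyl carbon bonded to a halogen — an acyl halide.
The closest candidate here is a carboxylic acid group (-C(=O)OH), but the carbonyl is bonded to -OH, not to a halogen. No other fragment satisfies the full query, so there is no match.

No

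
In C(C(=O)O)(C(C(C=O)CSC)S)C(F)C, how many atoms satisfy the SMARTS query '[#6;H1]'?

The query [#6;H1] means: any carbon bearing exactly one hydrogen.
Check the 15 heavy atoms by environment: 2× C (H3) → no; 5× C (H1) → match; 1× C (H2) → no; 1× S (H0) → no; 1× F (H0) → no; 2× O (H0) → no; 1× S (H1) → no; 1× C (H0) → no; 1× O (H1) → no.
That gives 5 matching atoms.

5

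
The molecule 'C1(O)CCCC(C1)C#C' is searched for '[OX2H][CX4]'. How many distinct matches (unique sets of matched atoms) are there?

1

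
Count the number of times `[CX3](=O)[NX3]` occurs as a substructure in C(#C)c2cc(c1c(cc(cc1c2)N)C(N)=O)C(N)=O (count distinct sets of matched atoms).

2

[CX3](=O)[NX3] is the SMARTS for an amide: a carbonyl carbon bonded to a trivalent nitrogen.
The molecule carries 2 separate instances of a primary amide (-C(=O)NH2) meeting every constraint; each maps to a distinct set of atoms, giving 2 matches.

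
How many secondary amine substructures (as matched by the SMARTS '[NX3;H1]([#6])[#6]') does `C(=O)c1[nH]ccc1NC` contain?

1

[NX3;H1]([#6])[#6] is the SMARTS for a secondary amine: a trivalent nitrogen with one H, bonded to two carbons.
Exactly one fragment in the molecule meets all constraints, giving 1 match.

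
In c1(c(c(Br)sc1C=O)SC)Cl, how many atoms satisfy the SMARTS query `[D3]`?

The query [D3] means: atom with exactly three heavy-atom neighbours.
Check the 11 heavy atoms by environment: 1× s (aromatic, D2) → no; 4× c (aromatic, D3) → match; 1× Br (D1) → no; 1× Cl (D1) → no; 1× C (D2) → no; 1× O (D1) → no; 1× S (D2) → no; 1× C (D1) → no.
That gives 4 matching atoms.

4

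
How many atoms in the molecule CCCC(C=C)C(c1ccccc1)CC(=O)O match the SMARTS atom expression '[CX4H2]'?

3

The query [CX4H2] means: sp3 carbon (X4) with exactly two hydrogens.
Check the 17 heavy atoms by environment: 3× C (H2, X4) → match; 2× C (H1, X4) → no; 1× C (H3, X4) → no; 1× C (H0, X3) → no; 1× O (H0, X1) → no; 1× O (H1, X2) → no; 1× C (H1, X3) → no; 1× C (H2, X3) → no; 1× c (aromatic, H0, X3) → no; 5× c (aromatic, H1, X3) → no.
That gives 3 matching atoms.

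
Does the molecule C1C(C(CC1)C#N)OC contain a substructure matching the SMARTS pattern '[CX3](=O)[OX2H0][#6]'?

No

The pattern [CX3](=O)[OX2H0][#6] describes a carbonyl carbon bonded to an oxygen that is itself bonded to carbon (no H on that O) — an ester.
The closest candidate here is a methoxy ether (-OCH3), but the ether oxygen is not adjacent to a C=O carbon. No other fragment satisfies the full query, so there is no match.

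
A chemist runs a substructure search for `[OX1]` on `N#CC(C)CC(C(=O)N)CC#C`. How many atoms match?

The query [OX1] means: aliphatic oxygen with one total connection — typically a carbonyl =O or an oxide.
Check the 12 heavy atoms by environment: 5× C (X4) → no; 3× C (X2) → no; 1× N (X1) → no; 1× C (X3) → no; 1× O (X1) → match; 1× N (X3) → no.
That gives 1 matching atom.

1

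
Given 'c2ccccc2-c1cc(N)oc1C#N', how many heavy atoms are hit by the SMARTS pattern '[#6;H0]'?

Check the 14 heavy atoms by environment: 1× o (aromatic, H0) → no; 4× c (aromatic, H0) → match; 6× c (aromatic, H1) → no; 1× N (H2) → no; 1× C (H0) → match; 1× N (H0) → no.
Summing the matching environments: 4 + 1 = 5 matching atoms.

5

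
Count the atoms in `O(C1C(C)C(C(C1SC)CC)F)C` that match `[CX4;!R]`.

5

The query [CX4;!R] means: aliphatic carbon with four total connections, not in a ring.
Check the 13 heavy atoms by environment: 5× C (X4, in 5-ring) → no; 1× O (X2, acyclic) → no; 5× C (X4, acyclic) → match; 1× S (X2, acyclic) → no; 1× F (X1, acyclic) → no.
That gives 5 matching atoms.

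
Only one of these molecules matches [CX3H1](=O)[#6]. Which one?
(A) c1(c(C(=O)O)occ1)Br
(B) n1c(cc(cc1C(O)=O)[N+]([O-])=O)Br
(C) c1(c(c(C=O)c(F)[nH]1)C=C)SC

C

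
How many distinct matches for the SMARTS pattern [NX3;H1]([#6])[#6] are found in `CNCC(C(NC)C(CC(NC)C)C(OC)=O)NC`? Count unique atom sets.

4

[NX3;H1]([#6])[#6] is the SMARTS for a secondary amine: a trivalent nitrogen with one H, bonded to two carbons.
The molecule carries 4 separate instances of an N-methylamino group (-NHCH3) meeting every constraint; each maps to a distinct set of atoms, giving 4 matches.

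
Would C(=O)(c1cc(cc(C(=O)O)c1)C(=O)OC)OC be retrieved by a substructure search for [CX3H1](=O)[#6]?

The pattern [CX3H1](=O)[#6] describes an sp2 carbon with one H, double-bonded to O and single-bonded to carbon — an aldehyde.
The closest candidate here is a methyl-ester group (-C(=O)OCH3), but the carbonyl carbon has H0, not H1. No other fragment satisfies the full query, so there is no match.

No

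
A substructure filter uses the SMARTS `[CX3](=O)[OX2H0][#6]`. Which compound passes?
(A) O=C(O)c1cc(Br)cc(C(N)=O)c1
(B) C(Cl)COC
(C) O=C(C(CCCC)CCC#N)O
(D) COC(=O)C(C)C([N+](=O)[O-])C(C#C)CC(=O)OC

[CX3](=O)[OX2H0][#6] describes a carbonyl carbon bonded to an oxygen that is itself bonded to carbon (no H on that O) (an ester).
(A) has a carboxylic acid group (-C(=O)OH) but the singly-bonded O carries H (OX2H1, not H0).
(B) has a methoxy ether (-OCH3) but the ether oxygen is not adjacent to a C=O carbon.
(C) has a carboxylic acid group (-C(=O)OH) but the singly-bonded O carries H (OX2H1, not H0).
(D) contains a methyl-ester group (-C(=O)OCH3), which satisfies every atom and bond constraint.
So the answer is (D).

D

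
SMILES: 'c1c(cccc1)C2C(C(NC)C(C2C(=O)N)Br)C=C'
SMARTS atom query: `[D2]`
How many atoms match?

7

Check the 19 heavy atoms by environment: 6× C (D3) → no; 1× C (D2) → match; 2× C (D1) → no; 1× O (D1) → no; 1× N (D1) → no; 1× Br (D1) → no; 1× c (aromatic, D3) → no; 5× c (aromatic, D2) → match; 1× N (D2) → match.
Summing the matching environments: 1 + 5 + 1 = 7 matching atoms.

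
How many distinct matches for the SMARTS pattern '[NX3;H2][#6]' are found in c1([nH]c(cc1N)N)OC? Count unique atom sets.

[NX3;H2][#6] is the SMARTS for a primary amine: a trivalent nitrogen with two H attached to carbon.
The molecule carries 2 separate instances of a primary amino group (-NH2) meeting every constraint; each maps to a distinct set of atoms, giving 2 matches.

2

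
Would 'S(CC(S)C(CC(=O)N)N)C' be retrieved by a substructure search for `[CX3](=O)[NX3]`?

Yes

The pattern [CX3](=O)[NX3] describes a carbonyl carbon bonded to a trivalent nitrogen — an amide.
The molecule carries a primary amide (-C(=O)NH2), whose atoms satisfy every constraint of the query, so the pattern matches.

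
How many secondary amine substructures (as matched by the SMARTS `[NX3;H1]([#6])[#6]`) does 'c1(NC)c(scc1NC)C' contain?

2

[NX3;H1]([#6])[#6] is the SMARTS for a secondary amine: a trivalent nitrogen with one H, bonded to two carbons.
The molecule carries 2 separate instances of an N-methylamino group (-NHCH3) meeting every constraint; each maps to a distinct set of atoms, giving 2 matches.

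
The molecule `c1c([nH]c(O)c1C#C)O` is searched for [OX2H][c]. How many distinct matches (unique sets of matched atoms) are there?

2

[OX2H][c] is the SMARTS for a phenol: a hydroxyl oxygen attached to an aromatic carbon.
The molecule carries 2 separate instances of a hydroxyl group (-OH) meeting every constraint; each maps to a distinct set of atoms, giving 2 matches.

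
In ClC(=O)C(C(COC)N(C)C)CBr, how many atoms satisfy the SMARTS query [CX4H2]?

2

The query [CX4H2] means: sp3 carbon (X4) with exactly two hydrogens.
Check the 13 heavy atoms by environment: 2× C (H2, X4) → match; 2× C (H1, X4) → no; 1× O (H0, X2) → no; 3× C (H3, X4) → no; 1× C (H0, X3) → no; 1× O (H0, X1) → no; 1× Cl (H0, X1) → no; 1× Br (H0, X1) → no; 1× N (H0, X3) → no.
That gives 2 matching atoms.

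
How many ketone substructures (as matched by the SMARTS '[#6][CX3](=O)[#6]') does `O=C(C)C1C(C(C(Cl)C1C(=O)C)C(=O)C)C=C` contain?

3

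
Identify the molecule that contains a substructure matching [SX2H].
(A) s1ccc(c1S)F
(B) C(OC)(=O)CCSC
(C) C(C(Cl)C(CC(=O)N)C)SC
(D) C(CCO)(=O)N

A

[SX2H] describes an aliphatic sulfur with two connections, one being H (a thiol).
(A) contains a thiol (-SH), which satisfies every atom and bond constraint.
(B) has a methylthio ether (-SCH3) but the sulfur has H0 (bonded to two carbons), not H1.
(C) has a methylthio ether (-SCH3) but the sulfur has H0 (bonded to two carbons), not H1.
(D) has a hydroxyl group (-OH) but it is an -OH, not an -SH.
So the answer is (A).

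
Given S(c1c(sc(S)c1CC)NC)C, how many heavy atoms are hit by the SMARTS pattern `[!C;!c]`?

The query [!C;!c] means: neither aliphatic nor aromatic carbon — same as [!#6].
Check the 12 heavy atoms by environment: 1× s (aromatic) → match; 4× c (aromatic) → no; 2× S → match; 4× C → no; 1× N → match.
Summing the matching environments: 1 + 2 + 1 = 4 matching atoms.

4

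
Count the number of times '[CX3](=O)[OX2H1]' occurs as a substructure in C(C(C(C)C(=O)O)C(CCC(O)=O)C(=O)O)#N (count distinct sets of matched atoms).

3

[CX3](=O)[OX2H1] is the SMARTS for a carboxylic acid: an sp2 carbon double-bonded to O and single-bonded to an -OH oxygen.
The molecule carries 3 separate instances of a carboxylic acid group (-C(=O)OH) meeting every constraint; each maps to a distinct set of atoms, giving 3 matches.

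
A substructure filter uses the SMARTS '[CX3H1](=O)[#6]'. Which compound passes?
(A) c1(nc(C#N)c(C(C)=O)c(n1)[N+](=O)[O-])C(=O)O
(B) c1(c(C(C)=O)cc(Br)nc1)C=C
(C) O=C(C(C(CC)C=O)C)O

C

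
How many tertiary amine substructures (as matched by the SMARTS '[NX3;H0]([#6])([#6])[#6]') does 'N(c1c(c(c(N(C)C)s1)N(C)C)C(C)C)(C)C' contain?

3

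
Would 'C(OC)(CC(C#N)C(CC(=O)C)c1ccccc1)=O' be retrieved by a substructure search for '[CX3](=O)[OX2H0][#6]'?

The pattern [CX3](=O)[OX2H0][#6] describes a carbonyl carbon bonded to an oxygen that is itself bonded to carbon (no H on that O) — an ester.
The molecule carries a methyl-ester group (-C(=O)OCH3), whose atoms satisfy every constraint of the query, so the pattern matches.

Yes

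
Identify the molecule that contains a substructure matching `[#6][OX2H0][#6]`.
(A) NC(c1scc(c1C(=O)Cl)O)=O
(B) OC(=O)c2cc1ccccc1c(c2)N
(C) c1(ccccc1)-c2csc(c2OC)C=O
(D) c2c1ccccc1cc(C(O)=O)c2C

[#6][OX2H0][#6] describes an aliphatic oxygen bridging two carbons with no H on the oxygen (an ether).
(A) has a hydroxyl group (-OH) but the oxygen has H1, not H0 bridging two carbons.
(B) has a carboxylic acid group (-C(=O)OH) but the -OH oxygen has H1; the =O is OX1, not OX2.
(C) contains a methoxy ether (-OCH3), which satisfies every atom and bond constraint.
(D) has a carboxylic acid group (-C(=O)OH) but the -OH oxygen has H1; the =O is OX1, not OX2.
So the answer is (C).

C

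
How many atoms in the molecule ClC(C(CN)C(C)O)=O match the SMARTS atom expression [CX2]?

0

The query [CX2] means: C with X2: aliphatic carbon with exactly 2 total connections.
Check the 9 heavy atoms by environment: 4× C (X4) → no; 1× O (X2) → no; 1× N (X3) → no; 1× C (X3) → no; 1× O (X1) → no; 1× Cl (X1) → no.
No environment satisfies the query, so 0 matching atoms.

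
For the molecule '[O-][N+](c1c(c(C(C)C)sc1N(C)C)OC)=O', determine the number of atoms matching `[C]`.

6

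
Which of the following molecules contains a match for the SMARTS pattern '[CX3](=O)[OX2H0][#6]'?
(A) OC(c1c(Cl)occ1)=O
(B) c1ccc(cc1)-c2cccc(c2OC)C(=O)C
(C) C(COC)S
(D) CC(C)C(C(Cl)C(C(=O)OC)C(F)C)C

D

[CX3](=O)[OX2H0][#6] describes a carbonyl carbon bonded to an oxygen that is itself bonded to carbon (no H on that O) (an ester).
(A) has a carboxylic acid group (-C(=O)OH) but the singly-bonded O carries H (OX2H1, not H0).
(B) has a methoxy ether (-OCH3) but the ether oxygen is not adjacent to a C=O carbon.
(C) has a methoxy ether (-OCH3) but the ether oxygen is not adjacent to a C=O carbon.
(D) contains a methyl-ester group (-C(=O)OCH3), which satisfies every atom and bond constraint.
So the answer is (D).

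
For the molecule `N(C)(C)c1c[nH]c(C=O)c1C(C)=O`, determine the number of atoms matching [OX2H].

0

The query [OX2H] means: aliphatic oxygen with two connections, one of which is H — an -OH oxygen.
Check the 13 heavy atoms by environment: 1× n (aromatic, H1, X3) → no; 3× c (aromatic, H0, X3) → no; 1× c (aromatic, H1, X3) → no; 1× C (H1, X3) → no; 2× O (H0, X1) → no; 1× C (H0, X3) → no; 3× C (H3, X4) → no; 1× N (H0, X3) → no.
No environment satisfies the query, so 0 matching atoms.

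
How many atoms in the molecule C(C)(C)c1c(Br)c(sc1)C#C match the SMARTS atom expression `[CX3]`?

Check the 11 heavy atoms by environment: 1× s (aromatic, X2) → no; 4× c (aromatic, X3) → no; 3× C (X4) → no; 1× Br (X1) → no; 2× C (X2) → no.
No environment satisfies the query, so 0 matching atoms.

0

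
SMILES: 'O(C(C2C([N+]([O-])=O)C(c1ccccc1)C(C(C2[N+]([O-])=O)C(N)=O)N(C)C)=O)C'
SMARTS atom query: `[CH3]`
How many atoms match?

3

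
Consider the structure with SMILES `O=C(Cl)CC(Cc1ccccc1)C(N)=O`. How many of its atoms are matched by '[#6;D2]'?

Check the 15 heavy atoms by environment: 2× C (D2) → match; 3× C (D3) → no; 2× O (D1) → no; 1× Cl (D1) → no; 1× N (D1) → no; 1× c (aromatic, D3) → no; 5× c (aromatic, D2) → match.
Summing the matching environments: 2 + 5 = 7 matching atoms.

7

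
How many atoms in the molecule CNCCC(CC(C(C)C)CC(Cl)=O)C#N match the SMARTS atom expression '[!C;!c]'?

4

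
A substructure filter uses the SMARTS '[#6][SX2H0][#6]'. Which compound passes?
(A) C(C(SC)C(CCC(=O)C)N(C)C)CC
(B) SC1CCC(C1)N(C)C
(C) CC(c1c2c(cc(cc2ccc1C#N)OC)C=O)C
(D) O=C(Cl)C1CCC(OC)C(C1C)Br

A

[#6][SX2H0][#6] describes an aliphatic sulfur bridging two carbons with no H on the sulfur (a thioether).
(A) contains a methylthio ether (-SCH3), which satisfies every atom and bond constraint.
(B) has a thiol (-SH) but the sulfur has H1, not H0 bridging two carbons.
(C) has a methoxy ether (-OCH3) but the bridging atom is O, not S.
(D) has a methoxy ether (-OCH3) but the bridging atom is O, not S.
So the answer is (A).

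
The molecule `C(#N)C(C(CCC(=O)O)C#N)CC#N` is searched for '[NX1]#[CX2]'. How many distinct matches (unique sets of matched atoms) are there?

3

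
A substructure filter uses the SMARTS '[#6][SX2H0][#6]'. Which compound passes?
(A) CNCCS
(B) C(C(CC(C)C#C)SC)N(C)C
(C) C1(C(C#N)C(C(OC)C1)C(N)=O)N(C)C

B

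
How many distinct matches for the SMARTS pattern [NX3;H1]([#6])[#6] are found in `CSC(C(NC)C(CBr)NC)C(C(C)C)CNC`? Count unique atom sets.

3

[NX3;H1]([#6])[#6] is the SMARTS for a secondary amine: a trivalent nitrogen with one H, bonded to two carbons.
The molecule carries 3 separate instances of an N-methylamino group (-NHCH3) meeting every constraint; each maps to a distinct set of atoms, giving 3 matches.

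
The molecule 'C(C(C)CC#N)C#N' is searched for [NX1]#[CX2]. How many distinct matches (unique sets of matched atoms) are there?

2

[NX1]#[CX2] is the SMARTS for a nitrile: a nitrogen triple-bonded to a two-connected carbon.
The molecule carries 2 separate instances of a nitrile (-C#N) meeting every constraint; each maps to a distinct set of atoms, giving 2 matches.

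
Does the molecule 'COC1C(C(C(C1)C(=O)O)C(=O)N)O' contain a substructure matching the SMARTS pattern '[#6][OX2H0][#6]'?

Yes

The pattern [#6][OX2H0][#6] describes an aliphatic oxygen bridging two carbons with no H on the oxygen — an ether.
The molecule carries a methoxy ether (-OCH3), whose atoms satisfy every constraint of the query, so the pattern matches.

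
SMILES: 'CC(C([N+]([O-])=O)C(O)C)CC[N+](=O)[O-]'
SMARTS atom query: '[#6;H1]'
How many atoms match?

The query [#6;H1] means: any carbon bearing exactly one hydrogen.
Check the 14 heavy atoms by environment: 2× C (H2) → no; 3× C (H1) → match; 2× C (H3) → no; 1× O (H1) → no; 2× N (charge +1, H0) → no; 2× O (charge -1, H0) → no; 2× O (H0) → no.
That gives 3 matching atoms.

3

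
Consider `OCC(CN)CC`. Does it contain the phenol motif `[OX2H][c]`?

The pattern [OX2H][c] describes a hydroxyl oxygen attached to an aromatic carbon — a phenol.
The closest candidate here is a hydroxyl group (-OH), but the -OH is on an aliphatic carbon, not an aromatic c. No other fragment satisfies the full query, so there is no match.

No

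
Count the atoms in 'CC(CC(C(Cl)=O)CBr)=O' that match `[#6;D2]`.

2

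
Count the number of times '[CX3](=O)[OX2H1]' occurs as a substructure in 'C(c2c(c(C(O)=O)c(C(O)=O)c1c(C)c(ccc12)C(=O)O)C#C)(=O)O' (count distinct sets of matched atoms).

4

[CX3](=O)[OX2H1] is the SMARTS for a carboxylic acid: an sp2 carbon double-bonded to O and single-bonded to an -OH oxygen.
The molecule carries 4 separate instances of a carboxylic acid group (-C(=O)OH) meeting every constraint; each maps to a distinct set of atoms, giving 4 matches.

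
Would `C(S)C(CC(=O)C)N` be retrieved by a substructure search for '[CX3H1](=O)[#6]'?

The pattern [CX3H1](=O)[#6] describes an sp2 carbon with one H, double-bonded to O and single-bonded to carbon — an aldehyde.
The closest candidate here is an acetyl/ketone group (-C(=O)CH3), but the carbonyl carbon has H0 (two carbon neighbours), not H1. No other fragment satisfies the full query, so there is no match.

No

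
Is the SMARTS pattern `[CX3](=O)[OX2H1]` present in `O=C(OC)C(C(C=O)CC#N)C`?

No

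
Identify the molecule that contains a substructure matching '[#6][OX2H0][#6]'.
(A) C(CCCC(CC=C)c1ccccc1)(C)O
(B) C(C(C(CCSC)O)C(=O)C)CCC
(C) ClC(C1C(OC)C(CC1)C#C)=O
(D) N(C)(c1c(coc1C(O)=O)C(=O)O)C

[#6][OX2H0][#6] describes an aliphatic oxygen bridging two carbons with no H on the oxygen (an ether).
(A) has a hydroxyl group (-OH) but the oxygen has H1, not H0 bridging two carbons.
(B) has a hydroxyl group (-OH) but the oxygen has H1, not H0 bridging two carbons.
(C) contains a methoxy ether (-OCH3), which satisfies every atom and bond constraint.
(D) has a carboxylic acid group (-C(=O)OH) but the -OH oxygen has H1; the =O is OX1, not OX2.
So the answer is (C).

C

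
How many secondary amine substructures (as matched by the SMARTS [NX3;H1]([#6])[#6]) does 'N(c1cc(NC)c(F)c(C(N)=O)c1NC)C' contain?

3

[NX3;H1]([#6])[#6] is the SMARTS for a secondary amine: a trivalent nitrogen with one H, bonded to two carbons.
The molecule carries 3 separate instances of an N-methylamino group (-NHCH3) meeting every constraint; each maps to a distinct set of atoms, giving 3 matches.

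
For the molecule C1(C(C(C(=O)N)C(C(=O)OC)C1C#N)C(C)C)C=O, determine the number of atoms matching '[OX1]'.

3

The query [OX1] means: aliphatic oxygen with one total connection — typically a carbonyl =O or an oxide.
Check the 19 heavy atoms by environment: 9× C (X4) → no; 3× C (X3) → no; 3× O (X1) → match; 1× N (X3) → no; 1× O (X2) → no; 1× C (X2) → no; 1× N (X1) → no.
That gives 3 matching atoms.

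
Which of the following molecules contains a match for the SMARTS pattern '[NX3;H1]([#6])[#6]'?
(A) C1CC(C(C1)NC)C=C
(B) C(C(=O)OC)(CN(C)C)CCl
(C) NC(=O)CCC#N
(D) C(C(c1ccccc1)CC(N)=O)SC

A

[NX3;H1]([#6])[#6] describes a trivalent nitrogen with one H, bonded to two carbons (a secondary amine).
(A) contains an N-methylamino group (-NHCH3), which satisfies every atom and bond constraint.
(B) has a dimethylamino group (-N(CH3)2) but the nitrogen has H0, not H1.
(C) has a primary amide (-C(=O)NH2) but the -C(=O)NH2 nitrogen has H2, not H1.
(D) has a primary amide (-C(=O)NH2) but the -C(=O)NH2 nitrogen has H2, not H1.
So the answer is (A).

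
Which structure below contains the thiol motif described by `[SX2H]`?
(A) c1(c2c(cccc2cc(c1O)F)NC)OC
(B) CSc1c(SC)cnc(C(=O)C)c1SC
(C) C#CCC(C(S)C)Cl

C

[SX2H] describes an aliphatic sulfur with two connections, one being H (a thiol).
(A) has a hydroxyl group (-OH) but it is an -OH, not an -SH.
(B) has a methylthio ether (-SCH3) but the sulfur has H0 (bonded to two carbons), not H1.
(C) contains a thiol (-SH), which satisfies every atom and bond constraint.
So the answer is (C).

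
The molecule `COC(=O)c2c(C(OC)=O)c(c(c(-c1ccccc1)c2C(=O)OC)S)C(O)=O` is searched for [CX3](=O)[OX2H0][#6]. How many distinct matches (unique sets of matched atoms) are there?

[CX3](=O)[OX2H0][#6] is the SMARTS for an ester: a carbonyl carbon bonded to an oxygen that is itself bonded to carbon (no H on that O).
The molecule carries 3 separate instances of a methyl-ester group (-C(=O)OCH3) meeting every constraint; each maps to a distinct set of atoms, giving 3 matches.

3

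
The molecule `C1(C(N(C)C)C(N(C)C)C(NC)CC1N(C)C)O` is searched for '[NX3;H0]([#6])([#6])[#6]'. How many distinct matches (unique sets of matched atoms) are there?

3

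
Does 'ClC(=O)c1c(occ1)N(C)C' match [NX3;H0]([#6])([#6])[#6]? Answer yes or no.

The pattern [NX3;H0]([#6])([#6])[#6] describes a trivalent nitrogen with no H, bonded to three carbons — a tertiary amine.
The molecule carries a dimethylamino group (-N(CH3)2), whose atoms satisfy every constraint of the query, so the pattern matches.

Yes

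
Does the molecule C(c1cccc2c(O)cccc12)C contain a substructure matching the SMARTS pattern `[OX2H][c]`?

The pattern [OX2H][c] describes a hydroxyl oxygen attached to an aromatic carbon — a phenol.
The molecule carries a hydroxyl group (-OH), whose atoms satisfy every constraint of the query, so the pattern matches.

Yes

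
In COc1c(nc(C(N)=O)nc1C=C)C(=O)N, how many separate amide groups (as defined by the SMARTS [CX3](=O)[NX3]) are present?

2

[CX3](=O)[NX3] is the SMARTS for an amide: a carbonyl carbon bonded to a trivalent nitrogen.
The molecule carries 2 separate instances of a primary amide (-C(=O)NH2) meeting every constraint; each maps to a distinct set of atoms, giving 2 matches.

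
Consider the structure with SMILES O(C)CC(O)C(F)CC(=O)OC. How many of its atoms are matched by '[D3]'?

3

The query [D3] means: atom with exactly three heavy-atom neighbours.
Check the 12 heavy atoms by environment: 2× C (D2) → no; 3× C (D3) → match; 1× F (D1) → no; 2× O (D1) → no; 2× O (D2) → no; 2× C (D1) → no.
That gives 3 matching atoms.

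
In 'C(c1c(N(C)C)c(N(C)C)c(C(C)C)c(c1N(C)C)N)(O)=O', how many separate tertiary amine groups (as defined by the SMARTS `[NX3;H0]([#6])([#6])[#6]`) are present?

3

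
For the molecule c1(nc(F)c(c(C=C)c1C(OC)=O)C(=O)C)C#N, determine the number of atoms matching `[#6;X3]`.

9

The query [#6;X3] means: any carbon (aromatic or not) with three total connections.
Check the 18 heavy atoms by environment: 1× n (aromatic, X2) → no; 5× c (aromatic, X3) → match; 4× C (X3) → match; 2× O (X1) → no; 1× O (X2) → no; 2× C (X4) → no; 1× F (X1) → no; 1× C (X2) → no; 1× N (X1) → no.
Summing the matching environments: 5 + 4 = 9 matching atoms.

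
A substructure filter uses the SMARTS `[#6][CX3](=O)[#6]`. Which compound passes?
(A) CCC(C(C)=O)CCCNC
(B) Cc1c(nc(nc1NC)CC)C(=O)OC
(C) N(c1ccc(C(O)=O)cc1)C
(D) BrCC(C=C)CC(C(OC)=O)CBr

A

[#6][CX3](=O)[#6] describes a carbonyl carbon (no H) flanked by two carbons (a ketone).
(A) contains an acetyl/ketone group (-C(=O)CH3), which satisfies every atom and bond constraint.
(B) has a methyl-ester group (-C(=O)OCH3) but one neighbour of the carbonyl carbon is O, not C.
(C) has a carboxylic acid group (-C(=O)OH) but one neighbour of the carbonyl carbon is O, not C.
(D) has a methyl-ester group (-C(=O)OCH3) but one neighbour of the carbonyl carbon is O, not C.
So the answer is (A).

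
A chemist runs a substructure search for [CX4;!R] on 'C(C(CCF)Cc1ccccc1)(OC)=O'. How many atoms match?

5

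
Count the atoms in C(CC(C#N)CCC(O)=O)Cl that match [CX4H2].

4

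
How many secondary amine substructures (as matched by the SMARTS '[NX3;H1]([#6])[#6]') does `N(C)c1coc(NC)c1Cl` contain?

2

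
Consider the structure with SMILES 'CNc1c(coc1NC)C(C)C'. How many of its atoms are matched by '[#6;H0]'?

3

The query [#6;H0] means: any carbon with no attached hydrogen.
Check the 12 heavy atoms by environment: 1× o (aromatic, H0) → no; 3× c (aromatic, H0) → match; 1× c (aromatic, H1) → no; 2× N (H1) → no; 4× C (H3) → no; 1× C (H1) → no.
That gives 3 matching atoms.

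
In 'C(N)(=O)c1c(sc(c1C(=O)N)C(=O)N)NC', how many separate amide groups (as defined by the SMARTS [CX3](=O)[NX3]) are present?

[CX3](=O)[NX3] is the SMARTS for an amide: a carbonyl carbon bonded to a trivalent nitrogen.
The molecule carries 3 separate instances of a primary amide (-C(=O)NH2) meeting every constraint; each maps to a distinct set of atoms, giving 3 matches.

3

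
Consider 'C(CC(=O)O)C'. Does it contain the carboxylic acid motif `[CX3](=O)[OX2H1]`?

The pattern [CX3](=O)[OX2H1] describes an sp2 carbon double-bonded to O and single-bonded to an -OH oxygen — a carboxylic acid.
The molecule carries a carboxylic acid group (-C(=O)OH), whose atoms satisfy every constraint of the query, so the pattern matches.

Yes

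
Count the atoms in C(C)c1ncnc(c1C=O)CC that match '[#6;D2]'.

4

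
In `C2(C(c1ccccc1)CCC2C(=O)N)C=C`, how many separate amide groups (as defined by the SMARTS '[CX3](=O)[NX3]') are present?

1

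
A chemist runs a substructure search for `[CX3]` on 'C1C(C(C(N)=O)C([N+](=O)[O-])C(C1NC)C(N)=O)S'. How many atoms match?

2

Check the 18 heavy atoms by environment: 7× C (X4) → no; 1× S (X2) → no; 2× C (X3) → match; 3× O (X1) → no; 3× N (X3) → no; 1× N (charge +1, X3) → no; 1× O (charge -1, X1) → no.
That gives 2 matching atoms.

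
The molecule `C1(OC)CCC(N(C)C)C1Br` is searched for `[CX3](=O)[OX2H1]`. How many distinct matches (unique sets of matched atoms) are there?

0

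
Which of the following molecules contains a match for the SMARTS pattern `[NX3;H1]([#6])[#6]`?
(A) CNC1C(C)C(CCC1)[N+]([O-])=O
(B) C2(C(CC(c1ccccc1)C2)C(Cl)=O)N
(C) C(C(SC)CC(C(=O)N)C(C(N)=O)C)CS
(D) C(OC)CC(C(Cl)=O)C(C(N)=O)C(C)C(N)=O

[NX3;H1]([#6])[#6] describes a trivalent nitrogen with one H, bonded to two carbons (a secondary amine).
(A) contains an N-methylamino group (-NHCH3), which satisfies every atom and bond constraint.
(B) has a primary amino group (-NH2) but the nitrogen has H2 and only one carbon neighbour.
(C) has a primary amide (-C(=O)NH2) but the -C(=O)NH2 nitrogen has H2, not H1.
(D) has a primary amide (-C(=O)NH2) but the -C(=O)NH2 nitrogen has H2, not H1.
So the answer is (A).

A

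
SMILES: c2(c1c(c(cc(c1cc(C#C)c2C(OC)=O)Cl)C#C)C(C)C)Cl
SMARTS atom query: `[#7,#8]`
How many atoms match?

2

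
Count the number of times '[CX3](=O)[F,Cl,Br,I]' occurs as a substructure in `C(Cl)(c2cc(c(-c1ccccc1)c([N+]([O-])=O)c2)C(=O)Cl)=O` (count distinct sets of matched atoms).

2

[CX3](=O)[F,Cl,Br,I] is the SMARTS for an acyl halide: a carbonyl carbon bonded to a halogen.
The molecule carries 2 separate instances of an acyl chloride (-C(=O)Cl) meeting every constraint; each maps to a distinct set of atoms, giving 2 matches.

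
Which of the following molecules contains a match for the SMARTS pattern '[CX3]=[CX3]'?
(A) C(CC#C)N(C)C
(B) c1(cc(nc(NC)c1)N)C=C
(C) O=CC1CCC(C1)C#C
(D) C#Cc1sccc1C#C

[CX3]=[CX3] describes a non-aromatic C=C double bond between two sp2 carbons (an alkene).
(A) has an ethynyl group (-C#CH) but the C-C bond is a triple bond, not a double bond.
(B) contains a vinyl group (-CH=CH2), which satisfies every atom and bond constraint.
(C) has an ethynyl group (-C#CH) but the C-C bond is a triple bond, not a double bond.
(D) has an ethynyl group (-C#CH) but the C-C bond is a triple bond, not a double bond.
So the answer is (B).

B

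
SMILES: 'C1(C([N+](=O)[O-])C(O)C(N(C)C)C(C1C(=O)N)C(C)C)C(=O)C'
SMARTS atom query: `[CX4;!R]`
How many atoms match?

6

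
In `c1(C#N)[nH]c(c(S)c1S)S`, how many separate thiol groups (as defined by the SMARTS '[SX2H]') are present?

3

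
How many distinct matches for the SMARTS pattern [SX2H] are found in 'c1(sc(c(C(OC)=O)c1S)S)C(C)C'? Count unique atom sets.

2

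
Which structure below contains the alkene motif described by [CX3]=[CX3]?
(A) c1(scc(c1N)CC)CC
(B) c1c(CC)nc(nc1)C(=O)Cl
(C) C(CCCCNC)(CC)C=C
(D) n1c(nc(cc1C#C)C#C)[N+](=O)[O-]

C

[CX3]=[CX3] describes a non-aromatic C=C double bond between two sp2 carbons (an alkene).
(A) has an ethyl group (-CH2CH3) but its C-C bond is a single bond between CX4 carbons, not CX3=CX3.
(B) has an ethyl group (-CH2CH3) but its C-C bond is a single bond between CX4 carbons, not CX3=CX3.
(C) contains a vinyl group (-CH=CH2), which satisfies every atom and bond constraint.
(D) has an ethynyl group (-C#CH) but the C-C bond is a triple bond, not a double bond.
So the answer is (C).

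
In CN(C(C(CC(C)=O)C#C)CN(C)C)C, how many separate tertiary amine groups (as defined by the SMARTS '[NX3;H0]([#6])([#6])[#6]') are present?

[NX3;H0]([#6])([#6])[#6] is the SMARTS for a tertiary amine: a trivalent nitrogen with no H, bonded to three carbons.
The molecule carries 2 separate instances of a dimethylamino group (-N(CH3)2) meeting every constraint; each maps to a distinct set of atoms, giving 2 matches.

2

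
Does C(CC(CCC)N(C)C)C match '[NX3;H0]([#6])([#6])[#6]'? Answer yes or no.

The pattern [NX3;H0]([#6])([#6])[#6] describes a trivalent nitrogen with no H, bonded to three carbons — a tertiary amine.
The molecule carries a dimethylamino group (-N(CH3)2), whose atoms satisfy every constraint of the query, so the pattern matches.

Yes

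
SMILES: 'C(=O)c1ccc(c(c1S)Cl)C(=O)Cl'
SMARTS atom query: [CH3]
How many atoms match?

0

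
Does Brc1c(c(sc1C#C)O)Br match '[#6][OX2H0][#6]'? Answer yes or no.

No

The pattern [#6][OX2H0][#6] describes an aliphatic oxygen bridging two carbons with no H on the oxygen — an ether.
The closest candidate here is a hydroxyl group (-OH), but the oxygen has H1, not H0 bridging two carbons. No other fragment satisfies the full query, so there is no match.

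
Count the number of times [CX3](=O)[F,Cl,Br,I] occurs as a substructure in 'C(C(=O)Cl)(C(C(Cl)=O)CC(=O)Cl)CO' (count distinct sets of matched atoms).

3

[CX3](=O)[F,Cl,Br,I] is the SMARTS for an acyl halide: a carbonyl carbon bonded to a halogen.
The molecule carries 3 separate instances of an acyl chloride (-C(=O)Cl) meeting every constraint; each maps to a distinct set of atoms, giving 3 matches.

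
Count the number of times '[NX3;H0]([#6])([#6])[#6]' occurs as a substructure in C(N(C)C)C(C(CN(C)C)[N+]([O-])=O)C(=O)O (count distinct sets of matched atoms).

2

[NX3;H0]([#6])([#6])[#6] is the SMARTS for a tertiary amine: a trivalent nitrogen with no H, bonded to three carbons.
The molecule carries 2 separate instances of a dimethylamino group (-N(CH3)2) meeting every constraint; each maps to a distinct set of atoms, giving 2 matches.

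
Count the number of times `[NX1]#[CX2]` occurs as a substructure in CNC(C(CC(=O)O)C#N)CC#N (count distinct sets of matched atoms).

2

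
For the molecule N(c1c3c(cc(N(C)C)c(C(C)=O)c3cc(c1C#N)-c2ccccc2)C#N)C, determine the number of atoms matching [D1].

7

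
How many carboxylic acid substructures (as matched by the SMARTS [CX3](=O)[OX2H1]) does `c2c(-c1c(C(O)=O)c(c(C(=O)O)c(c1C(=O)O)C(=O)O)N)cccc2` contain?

[CX3](=O)[OX2H1] is the SMARTS for a carboxylic acid: an sp2 carbon double-bonded to O and single-bonded to an -OH oxygen.
The molecule carries 4 separate instances of a carboxylic acid group (-C(=O)OH) meeting every constraint; each maps to a distinct set of atoms, giving 4 matches.

4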